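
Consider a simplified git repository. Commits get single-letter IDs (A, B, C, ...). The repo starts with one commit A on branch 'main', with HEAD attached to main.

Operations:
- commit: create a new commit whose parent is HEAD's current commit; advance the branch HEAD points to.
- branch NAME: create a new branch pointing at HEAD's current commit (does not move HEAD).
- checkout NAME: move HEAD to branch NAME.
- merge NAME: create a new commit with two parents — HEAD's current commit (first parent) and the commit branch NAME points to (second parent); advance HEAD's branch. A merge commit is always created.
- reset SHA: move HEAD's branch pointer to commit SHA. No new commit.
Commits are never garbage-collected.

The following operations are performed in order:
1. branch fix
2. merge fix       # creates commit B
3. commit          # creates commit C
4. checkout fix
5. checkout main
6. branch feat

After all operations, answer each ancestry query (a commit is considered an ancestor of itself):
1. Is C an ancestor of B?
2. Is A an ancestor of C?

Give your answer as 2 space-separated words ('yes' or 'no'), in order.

Answer: no yes

Derivation:
After op 1 (branch): HEAD=main@A [fix=A main=A]
After op 2 (merge): HEAD=main@B [fix=A main=B]
After op 3 (commit): HEAD=main@C [fix=A main=C]
After op 4 (checkout): HEAD=fix@A [fix=A main=C]
After op 5 (checkout): HEAD=main@C [fix=A main=C]
After op 6 (branch): HEAD=main@C [feat=C fix=A main=C]
ancestors(B) = {A,B}; C in? no
ancestors(C) = {A,B,C}; A in? yes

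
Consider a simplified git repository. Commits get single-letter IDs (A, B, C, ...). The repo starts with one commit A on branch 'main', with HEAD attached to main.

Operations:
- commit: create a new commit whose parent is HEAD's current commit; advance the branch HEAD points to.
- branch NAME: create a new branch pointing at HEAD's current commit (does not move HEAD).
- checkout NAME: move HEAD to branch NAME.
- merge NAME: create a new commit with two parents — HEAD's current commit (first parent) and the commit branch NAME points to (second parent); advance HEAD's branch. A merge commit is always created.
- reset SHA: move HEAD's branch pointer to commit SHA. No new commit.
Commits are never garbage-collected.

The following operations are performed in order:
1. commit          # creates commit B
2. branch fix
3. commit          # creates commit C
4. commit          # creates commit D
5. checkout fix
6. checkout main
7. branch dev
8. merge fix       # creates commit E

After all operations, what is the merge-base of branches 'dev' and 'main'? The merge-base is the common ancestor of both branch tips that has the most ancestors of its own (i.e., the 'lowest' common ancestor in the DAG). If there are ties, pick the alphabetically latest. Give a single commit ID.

Answer: D

Derivation:
After op 1 (commit): HEAD=main@B [main=B]
After op 2 (branch): HEAD=main@B [fix=B main=B]
After op 3 (commit): HEAD=main@C [fix=B main=C]
After op 4 (commit): HEAD=main@D [fix=B main=D]
After op 5 (checkout): HEAD=fix@B [fix=B main=D]
After op 6 (checkout): HEAD=main@D [fix=B main=D]
After op 7 (branch): HEAD=main@D [dev=D fix=B main=D]
After op 8 (merge): HEAD=main@E [dev=D fix=B main=E]
ancestors(dev=D): ['A', 'B', 'C', 'D']
ancestors(main=E): ['A', 'B', 'C', 'D', 'E']
common: ['A', 'B', 'C', 'D']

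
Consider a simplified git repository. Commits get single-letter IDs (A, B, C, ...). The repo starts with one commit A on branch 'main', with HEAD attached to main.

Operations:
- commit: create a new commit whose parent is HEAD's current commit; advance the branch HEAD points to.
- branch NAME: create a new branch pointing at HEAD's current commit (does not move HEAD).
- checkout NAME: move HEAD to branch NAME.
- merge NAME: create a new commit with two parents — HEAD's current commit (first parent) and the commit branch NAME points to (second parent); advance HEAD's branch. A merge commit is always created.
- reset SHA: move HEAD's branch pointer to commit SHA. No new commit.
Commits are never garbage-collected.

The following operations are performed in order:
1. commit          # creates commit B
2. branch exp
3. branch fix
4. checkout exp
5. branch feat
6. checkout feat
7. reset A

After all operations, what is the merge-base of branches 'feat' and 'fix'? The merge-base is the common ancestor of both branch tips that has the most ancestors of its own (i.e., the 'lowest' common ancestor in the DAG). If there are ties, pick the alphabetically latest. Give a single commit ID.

After op 1 (commit): HEAD=main@B [main=B]
After op 2 (branch): HEAD=main@B [exp=B main=B]
After op 3 (branch): HEAD=main@B [exp=B fix=B main=B]
After op 4 (checkout): HEAD=exp@B [exp=B fix=B main=B]
After op 5 (branch): HEAD=exp@B [exp=B feat=B fix=B main=B]
After op 6 (checkout): HEAD=feat@B [exp=B feat=B fix=B main=B]
After op 7 (reset): HEAD=feat@A [exp=B feat=A fix=B main=B]
ancestors(feat=A): ['A']
ancestors(fix=B): ['A', 'B']
common: ['A']

Answer: A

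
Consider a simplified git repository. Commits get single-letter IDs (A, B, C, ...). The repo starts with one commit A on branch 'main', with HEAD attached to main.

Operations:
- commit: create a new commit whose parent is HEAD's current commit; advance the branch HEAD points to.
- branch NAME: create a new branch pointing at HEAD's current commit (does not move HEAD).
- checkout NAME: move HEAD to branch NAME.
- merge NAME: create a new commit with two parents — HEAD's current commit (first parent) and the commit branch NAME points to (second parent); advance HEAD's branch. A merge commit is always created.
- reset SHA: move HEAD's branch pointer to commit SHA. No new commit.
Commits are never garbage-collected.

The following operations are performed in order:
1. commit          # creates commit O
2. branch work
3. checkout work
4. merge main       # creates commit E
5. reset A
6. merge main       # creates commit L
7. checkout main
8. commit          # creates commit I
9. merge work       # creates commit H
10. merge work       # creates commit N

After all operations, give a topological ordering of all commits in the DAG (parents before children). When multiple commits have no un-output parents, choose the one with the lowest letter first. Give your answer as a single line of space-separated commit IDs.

After op 1 (commit): HEAD=main@O [main=O]
After op 2 (branch): HEAD=main@O [main=O work=O]
After op 3 (checkout): HEAD=work@O [main=O work=O]
After op 4 (merge): HEAD=work@E [main=O work=E]
After op 5 (reset): HEAD=work@A [main=O work=A]
After op 6 (merge): HEAD=work@L [main=O work=L]
After op 7 (checkout): HEAD=main@O [main=O work=L]
After op 8 (commit): HEAD=main@I [main=I work=L]
After op 9 (merge): HEAD=main@H [main=H work=L]
After op 10 (merge): HEAD=main@N [main=N work=L]
commit A: parents=[]
commit E: parents=['O', 'O']
commit H: parents=['I', 'L']
commit I: parents=['O']
commit L: parents=['A', 'O']
commit N: parents=['H', 'L']
commit O: parents=['A']

Answer: A O E I L H N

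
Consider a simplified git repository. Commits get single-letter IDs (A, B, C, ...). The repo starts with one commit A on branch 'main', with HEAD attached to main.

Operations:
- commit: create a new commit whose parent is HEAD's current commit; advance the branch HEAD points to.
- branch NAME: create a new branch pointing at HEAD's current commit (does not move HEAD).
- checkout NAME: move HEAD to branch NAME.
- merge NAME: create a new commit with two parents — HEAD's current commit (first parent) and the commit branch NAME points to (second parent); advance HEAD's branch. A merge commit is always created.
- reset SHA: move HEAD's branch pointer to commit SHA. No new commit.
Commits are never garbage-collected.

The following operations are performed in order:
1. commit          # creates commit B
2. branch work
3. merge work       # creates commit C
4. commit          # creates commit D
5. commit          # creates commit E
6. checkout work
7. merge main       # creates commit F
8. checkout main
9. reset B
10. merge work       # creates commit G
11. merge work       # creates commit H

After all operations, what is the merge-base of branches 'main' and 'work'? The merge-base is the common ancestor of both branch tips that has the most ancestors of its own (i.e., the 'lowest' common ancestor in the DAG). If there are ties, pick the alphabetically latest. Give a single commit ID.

Answer: F

Derivation:
After op 1 (commit): HEAD=main@B [main=B]
After op 2 (branch): HEAD=main@B [main=B work=B]
After op 3 (merge): HEAD=main@C [main=C work=B]
After op 4 (commit): HEAD=main@D [main=D work=B]
After op 5 (commit): HEAD=main@E [main=E work=B]
After op 6 (checkout): HEAD=work@B [main=E work=B]
After op 7 (merge): HEAD=work@F [main=E work=F]
After op 8 (checkout): HEAD=main@E [main=E work=F]
After op 9 (reset): HEAD=main@B [main=B work=F]
After op 10 (merge): HEAD=main@G [main=G work=F]
After op 11 (merge): HEAD=main@H [main=H work=F]
ancestors(main=H): ['A', 'B', 'C', 'D', 'E', 'F', 'G', 'H']
ancestors(work=F): ['A', 'B', 'C', 'D', 'E', 'F']
common: ['A', 'B', 'C', 'D', 'E', 'F']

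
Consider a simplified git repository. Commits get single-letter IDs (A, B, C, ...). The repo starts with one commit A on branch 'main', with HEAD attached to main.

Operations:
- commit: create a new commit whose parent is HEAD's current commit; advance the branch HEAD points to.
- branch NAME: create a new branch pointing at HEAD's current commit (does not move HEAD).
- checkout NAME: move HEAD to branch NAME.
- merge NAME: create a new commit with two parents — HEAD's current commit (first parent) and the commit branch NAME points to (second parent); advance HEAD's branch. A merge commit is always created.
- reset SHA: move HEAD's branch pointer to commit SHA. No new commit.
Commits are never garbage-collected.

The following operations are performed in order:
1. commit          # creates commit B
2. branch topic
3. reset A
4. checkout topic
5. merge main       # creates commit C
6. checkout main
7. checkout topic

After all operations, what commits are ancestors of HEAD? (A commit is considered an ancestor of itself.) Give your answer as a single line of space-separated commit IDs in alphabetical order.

Answer: A B C

Derivation:
After op 1 (commit): HEAD=main@B [main=B]
After op 2 (branch): HEAD=main@B [main=B topic=B]
After op 3 (reset): HEAD=main@A [main=A topic=B]
After op 4 (checkout): HEAD=topic@B [main=A topic=B]
After op 5 (merge): HEAD=topic@C [main=A topic=C]
After op 6 (checkout): HEAD=main@A [main=A topic=C]
After op 7 (checkout): HEAD=topic@C [main=A topic=C]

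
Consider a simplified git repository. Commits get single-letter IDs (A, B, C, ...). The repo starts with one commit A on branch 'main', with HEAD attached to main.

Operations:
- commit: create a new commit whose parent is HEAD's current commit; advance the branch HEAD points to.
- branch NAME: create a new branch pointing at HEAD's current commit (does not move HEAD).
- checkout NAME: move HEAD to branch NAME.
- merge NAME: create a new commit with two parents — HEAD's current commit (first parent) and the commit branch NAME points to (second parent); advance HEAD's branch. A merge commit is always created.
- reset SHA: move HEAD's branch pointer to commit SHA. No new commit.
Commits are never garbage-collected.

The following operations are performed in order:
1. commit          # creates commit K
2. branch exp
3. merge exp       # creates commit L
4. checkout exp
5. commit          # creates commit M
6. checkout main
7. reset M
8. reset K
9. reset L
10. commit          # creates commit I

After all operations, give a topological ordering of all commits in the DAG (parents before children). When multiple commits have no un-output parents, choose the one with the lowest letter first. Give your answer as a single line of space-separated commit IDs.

Answer: A K L I M

Derivation:
After op 1 (commit): HEAD=main@K [main=K]
After op 2 (branch): HEAD=main@K [exp=K main=K]
After op 3 (merge): HEAD=main@L [exp=K main=L]
After op 4 (checkout): HEAD=exp@K [exp=K main=L]
After op 5 (commit): HEAD=exp@M [exp=M main=L]
After op 6 (checkout): HEAD=main@L [exp=M main=L]
After op 7 (reset): HEAD=main@M [exp=M main=M]
After op 8 (reset): HEAD=main@K [exp=M main=K]
After op 9 (reset): HEAD=main@L [exp=M main=L]
After op 10 (commit): HEAD=main@I [exp=M main=I]
commit A: parents=[]
commit I: parents=['L']
commit K: parents=['A']
commit L: parents=['K', 'K']
commit M: parents=['K']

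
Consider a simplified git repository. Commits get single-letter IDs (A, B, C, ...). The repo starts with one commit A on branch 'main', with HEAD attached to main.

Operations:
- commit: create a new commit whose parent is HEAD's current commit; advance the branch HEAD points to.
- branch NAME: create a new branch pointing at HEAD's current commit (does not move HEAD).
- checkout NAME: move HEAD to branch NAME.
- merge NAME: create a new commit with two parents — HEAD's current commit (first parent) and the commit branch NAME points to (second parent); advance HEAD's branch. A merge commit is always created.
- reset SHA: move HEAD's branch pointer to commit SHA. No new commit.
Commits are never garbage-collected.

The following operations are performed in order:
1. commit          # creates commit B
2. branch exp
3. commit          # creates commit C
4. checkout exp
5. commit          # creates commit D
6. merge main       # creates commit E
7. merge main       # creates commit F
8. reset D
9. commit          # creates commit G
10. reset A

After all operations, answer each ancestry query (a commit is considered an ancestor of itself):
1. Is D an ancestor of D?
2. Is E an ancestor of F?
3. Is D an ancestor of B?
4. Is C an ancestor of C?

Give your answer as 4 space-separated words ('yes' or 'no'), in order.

Answer: yes yes no yes

Derivation:
After op 1 (commit): HEAD=main@B [main=B]
After op 2 (branch): HEAD=main@B [exp=B main=B]
After op 3 (commit): HEAD=main@C [exp=B main=C]
After op 4 (checkout): HEAD=exp@B [exp=B main=C]
After op 5 (commit): HEAD=exp@D [exp=D main=C]
After op 6 (merge): HEAD=exp@E [exp=E main=C]
After op 7 (merge): HEAD=exp@F [exp=F main=C]
After op 8 (reset): HEAD=exp@D [exp=D main=C]
After op 9 (commit): HEAD=exp@G [exp=G main=C]
After op 10 (reset): HEAD=exp@A [exp=A main=C]
ancestors(D) = {A,B,D}; D in? yes
ancestors(F) = {A,B,C,D,E,F}; E in? yes
ancestors(B) = {A,B}; D in? no
ancestors(C) = {A,B,C}; C in? yes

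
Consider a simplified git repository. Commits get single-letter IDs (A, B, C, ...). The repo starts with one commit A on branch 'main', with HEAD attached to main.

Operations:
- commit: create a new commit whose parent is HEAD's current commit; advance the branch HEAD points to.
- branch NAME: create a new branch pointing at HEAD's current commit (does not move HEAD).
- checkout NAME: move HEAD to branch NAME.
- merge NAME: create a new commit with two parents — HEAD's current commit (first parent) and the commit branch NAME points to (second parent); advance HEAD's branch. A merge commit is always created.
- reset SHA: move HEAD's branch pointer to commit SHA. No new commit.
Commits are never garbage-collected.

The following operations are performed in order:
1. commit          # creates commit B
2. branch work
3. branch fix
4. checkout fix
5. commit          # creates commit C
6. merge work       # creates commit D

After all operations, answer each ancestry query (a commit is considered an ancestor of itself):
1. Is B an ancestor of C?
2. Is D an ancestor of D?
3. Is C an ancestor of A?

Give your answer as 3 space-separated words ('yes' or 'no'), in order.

After op 1 (commit): HEAD=main@B [main=B]
After op 2 (branch): HEAD=main@B [main=B work=B]
After op 3 (branch): HEAD=main@B [fix=B main=B work=B]
After op 4 (checkout): HEAD=fix@B [fix=B main=B work=B]
After op 5 (commit): HEAD=fix@C [fix=C main=B work=B]
After op 6 (merge): HEAD=fix@D [fix=D main=B work=B]
ancestors(C) = {A,B,C}; B in? yes
ancestors(D) = {A,B,C,D}; D in? yes
ancestors(A) = {A}; C in? no

Answer: yes yes no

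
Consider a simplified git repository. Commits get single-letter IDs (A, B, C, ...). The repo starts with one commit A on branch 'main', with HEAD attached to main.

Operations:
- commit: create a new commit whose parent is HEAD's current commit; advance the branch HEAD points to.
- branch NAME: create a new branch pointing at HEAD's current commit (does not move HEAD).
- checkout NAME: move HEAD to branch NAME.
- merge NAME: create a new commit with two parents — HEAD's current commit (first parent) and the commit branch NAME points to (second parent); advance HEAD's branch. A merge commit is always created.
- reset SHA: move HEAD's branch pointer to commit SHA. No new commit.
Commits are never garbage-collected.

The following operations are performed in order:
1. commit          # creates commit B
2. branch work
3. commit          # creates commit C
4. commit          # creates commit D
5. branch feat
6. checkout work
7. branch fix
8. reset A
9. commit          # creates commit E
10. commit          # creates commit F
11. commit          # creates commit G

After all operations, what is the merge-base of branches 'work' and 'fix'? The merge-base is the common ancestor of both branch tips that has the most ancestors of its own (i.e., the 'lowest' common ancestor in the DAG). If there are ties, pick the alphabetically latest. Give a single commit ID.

Answer: A

Derivation:
After op 1 (commit): HEAD=main@B [main=B]
After op 2 (branch): HEAD=main@B [main=B work=B]
After op 3 (commit): HEAD=main@C [main=C work=B]
After op 4 (commit): HEAD=main@D [main=D work=B]
After op 5 (branch): HEAD=main@D [feat=D main=D work=B]
After op 6 (checkout): HEAD=work@B [feat=D main=D work=B]
After op 7 (branch): HEAD=work@B [feat=D fix=B main=D work=B]
After op 8 (reset): HEAD=work@A [feat=D fix=B main=D work=A]
After op 9 (commit): HEAD=work@E [feat=D fix=B main=D work=E]
After op 10 (commit): HEAD=work@F [feat=D fix=B main=D work=F]
After op 11 (commit): HEAD=work@G [feat=D fix=B main=D work=G]
ancestors(work=G): ['A', 'E', 'F', 'G']
ancestors(fix=B): ['A', 'B']
common: ['A']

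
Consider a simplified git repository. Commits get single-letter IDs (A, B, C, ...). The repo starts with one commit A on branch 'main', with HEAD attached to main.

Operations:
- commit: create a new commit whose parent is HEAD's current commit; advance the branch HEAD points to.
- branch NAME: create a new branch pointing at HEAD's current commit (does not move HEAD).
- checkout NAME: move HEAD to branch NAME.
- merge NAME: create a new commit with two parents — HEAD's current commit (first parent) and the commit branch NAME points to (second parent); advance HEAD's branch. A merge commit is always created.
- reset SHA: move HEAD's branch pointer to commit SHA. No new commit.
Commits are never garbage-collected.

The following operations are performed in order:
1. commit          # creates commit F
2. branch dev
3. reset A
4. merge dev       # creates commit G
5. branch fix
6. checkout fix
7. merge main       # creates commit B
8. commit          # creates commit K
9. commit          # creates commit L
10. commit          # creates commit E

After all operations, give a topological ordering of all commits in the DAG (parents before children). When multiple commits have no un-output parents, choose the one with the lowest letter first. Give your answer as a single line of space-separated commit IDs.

After op 1 (commit): HEAD=main@F [main=F]
After op 2 (branch): HEAD=main@F [dev=F main=F]
After op 3 (reset): HEAD=main@A [dev=F main=A]
After op 4 (merge): HEAD=main@G [dev=F main=G]
After op 5 (branch): HEAD=main@G [dev=F fix=G main=G]
After op 6 (checkout): HEAD=fix@G [dev=F fix=G main=G]
After op 7 (merge): HEAD=fix@B [dev=F fix=B main=G]
After op 8 (commit): HEAD=fix@K [dev=F fix=K main=G]
After op 9 (commit): HEAD=fix@L [dev=F fix=L main=G]
After op 10 (commit): HEAD=fix@E [dev=F fix=E main=G]
commit A: parents=[]
commit B: parents=['G', 'G']
commit E: parents=['L']
commit F: parents=['A']
commit G: parents=['A', 'F']
commit K: parents=['B']
commit L: parents=['K']

Answer: A F G B K L E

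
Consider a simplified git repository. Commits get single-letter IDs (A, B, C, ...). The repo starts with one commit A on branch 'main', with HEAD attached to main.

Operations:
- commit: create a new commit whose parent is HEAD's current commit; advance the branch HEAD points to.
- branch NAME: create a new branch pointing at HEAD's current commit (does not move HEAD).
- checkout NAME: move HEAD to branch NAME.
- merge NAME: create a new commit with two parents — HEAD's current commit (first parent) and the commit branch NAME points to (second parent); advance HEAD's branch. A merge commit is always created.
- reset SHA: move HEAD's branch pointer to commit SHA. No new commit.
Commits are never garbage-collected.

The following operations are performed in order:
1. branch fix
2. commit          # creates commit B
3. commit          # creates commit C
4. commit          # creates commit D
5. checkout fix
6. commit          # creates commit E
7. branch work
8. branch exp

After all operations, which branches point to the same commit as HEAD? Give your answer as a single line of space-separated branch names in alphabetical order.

After op 1 (branch): HEAD=main@A [fix=A main=A]
After op 2 (commit): HEAD=main@B [fix=A main=B]
After op 3 (commit): HEAD=main@C [fix=A main=C]
After op 4 (commit): HEAD=main@D [fix=A main=D]
After op 5 (checkout): HEAD=fix@A [fix=A main=D]
After op 6 (commit): HEAD=fix@E [fix=E main=D]
After op 7 (branch): HEAD=fix@E [fix=E main=D work=E]
After op 8 (branch): HEAD=fix@E [exp=E fix=E main=D work=E]

Answer: exp fix work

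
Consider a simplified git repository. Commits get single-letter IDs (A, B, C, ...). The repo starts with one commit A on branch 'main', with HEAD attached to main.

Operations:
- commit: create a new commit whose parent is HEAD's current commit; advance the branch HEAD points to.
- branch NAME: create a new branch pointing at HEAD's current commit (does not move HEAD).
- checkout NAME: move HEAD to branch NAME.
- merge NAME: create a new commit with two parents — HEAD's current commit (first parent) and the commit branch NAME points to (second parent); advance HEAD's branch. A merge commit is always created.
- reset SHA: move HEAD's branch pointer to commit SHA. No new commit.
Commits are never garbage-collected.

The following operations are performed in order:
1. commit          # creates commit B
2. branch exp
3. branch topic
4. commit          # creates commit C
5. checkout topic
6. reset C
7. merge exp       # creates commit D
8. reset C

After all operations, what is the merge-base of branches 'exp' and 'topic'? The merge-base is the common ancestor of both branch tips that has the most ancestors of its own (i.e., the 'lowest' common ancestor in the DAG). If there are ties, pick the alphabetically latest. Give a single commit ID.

Answer: B

Derivation:
After op 1 (commit): HEAD=main@B [main=B]
After op 2 (branch): HEAD=main@B [exp=B main=B]
After op 3 (branch): HEAD=main@B [exp=B main=B topic=B]
After op 4 (commit): HEAD=main@C [exp=B main=C topic=B]
After op 5 (checkout): HEAD=topic@B [exp=B main=C topic=B]
After op 6 (reset): HEAD=topic@C [exp=B main=C topic=C]
After op 7 (merge): HEAD=topic@D [exp=B main=C topic=D]
After op 8 (reset): HEAD=topic@C [exp=B main=C topic=C]
ancestors(exp=B): ['A', 'B']
ancestors(topic=C): ['A', 'B', 'C']
common: ['A', 'B']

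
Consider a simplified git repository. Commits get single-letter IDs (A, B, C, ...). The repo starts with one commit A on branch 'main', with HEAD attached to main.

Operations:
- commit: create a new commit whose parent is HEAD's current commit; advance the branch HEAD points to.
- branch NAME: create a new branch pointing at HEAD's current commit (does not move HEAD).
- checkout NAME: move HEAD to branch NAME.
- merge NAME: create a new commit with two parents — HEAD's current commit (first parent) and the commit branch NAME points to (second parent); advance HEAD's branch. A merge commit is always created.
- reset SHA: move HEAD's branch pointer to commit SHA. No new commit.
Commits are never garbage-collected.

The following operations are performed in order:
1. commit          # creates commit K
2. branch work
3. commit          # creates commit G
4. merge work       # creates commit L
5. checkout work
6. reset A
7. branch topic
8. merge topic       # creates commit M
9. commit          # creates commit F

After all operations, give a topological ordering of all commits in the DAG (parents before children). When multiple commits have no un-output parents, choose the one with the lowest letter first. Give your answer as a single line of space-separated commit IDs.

After op 1 (commit): HEAD=main@K [main=K]
After op 2 (branch): HEAD=main@K [main=K work=K]
After op 3 (commit): HEAD=main@G [main=G work=K]
After op 4 (merge): HEAD=main@L [main=L work=K]
After op 5 (checkout): HEAD=work@K [main=L work=K]
After op 6 (reset): HEAD=work@A [main=L work=A]
After op 7 (branch): HEAD=work@A [main=L topic=A work=A]
After op 8 (merge): HEAD=work@M [main=L topic=A work=M]
After op 9 (commit): HEAD=work@F [main=L topic=A work=F]
commit A: parents=[]
commit F: parents=['M']
commit G: parents=['K']
commit K: parents=['A']
commit L: parents=['G', 'K']
commit M: parents=['A', 'A']

Answer: A K G L M F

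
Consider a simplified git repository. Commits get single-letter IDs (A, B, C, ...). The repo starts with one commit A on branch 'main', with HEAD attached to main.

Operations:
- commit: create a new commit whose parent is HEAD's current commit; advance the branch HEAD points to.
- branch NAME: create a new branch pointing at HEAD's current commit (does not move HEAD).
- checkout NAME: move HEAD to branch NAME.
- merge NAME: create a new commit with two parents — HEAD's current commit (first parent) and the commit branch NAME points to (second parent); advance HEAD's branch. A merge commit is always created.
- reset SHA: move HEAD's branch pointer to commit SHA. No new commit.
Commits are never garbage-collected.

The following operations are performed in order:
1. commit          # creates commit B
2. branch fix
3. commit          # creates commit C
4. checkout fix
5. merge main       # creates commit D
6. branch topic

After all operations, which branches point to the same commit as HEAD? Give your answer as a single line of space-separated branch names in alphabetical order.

After op 1 (commit): HEAD=main@B [main=B]
After op 2 (branch): HEAD=main@B [fix=B main=B]
After op 3 (commit): HEAD=main@C [fix=B main=C]
After op 4 (checkout): HEAD=fix@B [fix=B main=C]
After op 5 (merge): HEAD=fix@D [fix=D main=C]
After op 6 (branch): HEAD=fix@D [fix=D main=C topic=D]

Answer: fix topic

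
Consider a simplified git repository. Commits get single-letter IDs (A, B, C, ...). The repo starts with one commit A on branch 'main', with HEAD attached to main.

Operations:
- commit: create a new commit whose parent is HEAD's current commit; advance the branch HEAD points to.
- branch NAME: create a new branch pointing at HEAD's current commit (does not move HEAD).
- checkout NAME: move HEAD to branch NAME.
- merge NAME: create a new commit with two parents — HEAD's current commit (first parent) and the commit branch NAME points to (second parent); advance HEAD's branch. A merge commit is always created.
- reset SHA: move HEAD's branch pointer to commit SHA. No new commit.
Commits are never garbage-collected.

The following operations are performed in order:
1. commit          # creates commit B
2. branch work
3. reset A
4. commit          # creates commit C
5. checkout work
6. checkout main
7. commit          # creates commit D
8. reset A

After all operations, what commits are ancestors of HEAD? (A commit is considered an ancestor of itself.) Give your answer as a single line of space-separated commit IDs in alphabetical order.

After op 1 (commit): HEAD=main@B [main=B]
After op 2 (branch): HEAD=main@B [main=B work=B]
After op 3 (reset): HEAD=main@A [main=A work=B]
After op 4 (commit): HEAD=main@C [main=C work=B]
After op 5 (checkout): HEAD=work@B [main=C work=B]
After op 6 (checkout): HEAD=main@C [main=C work=B]
After op 7 (commit): HEAD=main@D [main=D work=B]
After op 8 (reset): HEAD=main@A [main=A work=B]

Answer: A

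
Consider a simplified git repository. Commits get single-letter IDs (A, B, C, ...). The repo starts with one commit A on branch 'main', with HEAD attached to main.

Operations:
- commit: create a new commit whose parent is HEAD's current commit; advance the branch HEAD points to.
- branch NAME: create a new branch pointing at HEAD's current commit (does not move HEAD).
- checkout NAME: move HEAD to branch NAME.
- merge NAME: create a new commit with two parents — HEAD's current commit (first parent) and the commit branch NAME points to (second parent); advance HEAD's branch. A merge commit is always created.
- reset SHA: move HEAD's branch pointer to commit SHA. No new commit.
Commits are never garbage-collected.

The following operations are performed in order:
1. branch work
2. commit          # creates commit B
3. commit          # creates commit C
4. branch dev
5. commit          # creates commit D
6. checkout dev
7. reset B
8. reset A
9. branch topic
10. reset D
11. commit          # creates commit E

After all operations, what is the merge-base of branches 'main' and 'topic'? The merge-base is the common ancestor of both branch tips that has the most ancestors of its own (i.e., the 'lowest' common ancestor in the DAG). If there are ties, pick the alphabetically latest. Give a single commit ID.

After op 1 (branch): HEAD=main@A [main=A work=A]
After op 2 (commit): HEAD=main@B [main=B work=A]
After op 3 (commit): HEAD=main@C [main=C work=A]
After op 4 (branch): HEAD=main@C [dev=C main=C work=A]
After op 5 (commit): HEAD=main@D [dev=C main=D work=A]
After op 6 (checkout): HEAD=dev@C [dev=C main=D work=A]
After op 7 (reset): HEAD=dev@B [dev=B main=D work=A]
After op 8 (reset): HEAD=dev@A [dev=A main=D work=A]
After op 9 (branch): HEAD=dev@A [dev=A main=D topic=A work=A]
After op 10 (reset): HEAD=dev@D [dev=D main=D topic=A work=A]
After op 11 (commit): HEAD=dev@E [dev=E main=D topic=A work=A]
ancestors(main=D): ['A', 'B', 'C', 'D']
ancestors(topic=A): ['A']
common: ['A']

Answer: A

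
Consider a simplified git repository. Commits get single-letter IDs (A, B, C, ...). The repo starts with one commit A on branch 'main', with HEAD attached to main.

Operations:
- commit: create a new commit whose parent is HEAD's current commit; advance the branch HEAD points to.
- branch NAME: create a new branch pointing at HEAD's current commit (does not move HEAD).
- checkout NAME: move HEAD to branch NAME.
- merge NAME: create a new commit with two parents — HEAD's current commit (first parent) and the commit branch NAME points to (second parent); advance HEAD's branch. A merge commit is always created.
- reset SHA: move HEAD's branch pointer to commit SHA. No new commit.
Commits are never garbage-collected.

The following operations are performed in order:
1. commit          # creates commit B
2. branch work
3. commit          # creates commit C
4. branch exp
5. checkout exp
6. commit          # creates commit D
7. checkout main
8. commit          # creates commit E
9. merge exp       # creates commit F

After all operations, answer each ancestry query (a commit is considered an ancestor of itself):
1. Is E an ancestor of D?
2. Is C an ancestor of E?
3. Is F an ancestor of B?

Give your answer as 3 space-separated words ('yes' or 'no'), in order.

After op 1 (commit): HEAD=main@B [main=B]
After op 2 (branch): HEAD=main@B [main=B work=B]
After op 3 (commit): HEAD=main@C [main=C work=B]
After op 4 (branch): HEAD=main@C [exp=C main=C work=B]
After op 5 (checkout): HEAD=exp@C [exp=C main=C work=B]
After op 6 (commit): HEAD=exp@D [exp=D main=C work=B]
After op 7 (checkout): HEAD=main@C [exp=D main=C work=B]
After op 8 (commit): HEAD=main@E [exp=D main=E work=B]
After op 9 (merge): HEAD=main@F [exp=D main=F work=B]
ancestors(D) = {A,B,C,D}; E in? no
ancestors(E) = {A,B,C,E}; C in? yes
ancestors(B) = {A,B}; F in? no

Answer: no yes no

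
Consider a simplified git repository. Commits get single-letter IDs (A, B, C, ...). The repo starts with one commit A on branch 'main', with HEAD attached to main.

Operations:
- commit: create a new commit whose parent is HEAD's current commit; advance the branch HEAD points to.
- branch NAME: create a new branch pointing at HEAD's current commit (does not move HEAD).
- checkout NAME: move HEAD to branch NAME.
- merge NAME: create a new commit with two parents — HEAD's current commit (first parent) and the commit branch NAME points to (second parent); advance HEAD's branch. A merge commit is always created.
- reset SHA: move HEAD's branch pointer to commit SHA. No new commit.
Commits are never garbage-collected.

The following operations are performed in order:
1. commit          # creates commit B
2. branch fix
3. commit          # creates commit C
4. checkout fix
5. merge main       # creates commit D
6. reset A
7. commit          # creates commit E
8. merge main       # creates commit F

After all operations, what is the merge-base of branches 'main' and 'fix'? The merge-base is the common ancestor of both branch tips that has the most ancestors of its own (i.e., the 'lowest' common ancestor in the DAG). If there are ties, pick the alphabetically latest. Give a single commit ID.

After op 1 (commit): HEAD=main@B [main=B]
After op 2 (branch): HEAD=main@B [fix=B main=B]
After op 3 (commit): HEAD=main@C [fix=B main=C]
After op 4 (checkout): HEAD=fix@B [fix=B main=C]
After op 5 (merge): HEAD=fix@D [fix=D main=C]
After op 6 (reset): HEAD=fix@A [fix=A main=C]
After op 7 (commit): HEAD=fix@E [fix=E main=C]
After op 8 (merge): HEAD=fix@F [fix=F main=C]
ancestors(main=C): ['A', 'B', 'C']
ancestors(fix=F): ['A', 'B', 'C', 'E', 'F']
common: ['A', 'B', 'C']

Answer: C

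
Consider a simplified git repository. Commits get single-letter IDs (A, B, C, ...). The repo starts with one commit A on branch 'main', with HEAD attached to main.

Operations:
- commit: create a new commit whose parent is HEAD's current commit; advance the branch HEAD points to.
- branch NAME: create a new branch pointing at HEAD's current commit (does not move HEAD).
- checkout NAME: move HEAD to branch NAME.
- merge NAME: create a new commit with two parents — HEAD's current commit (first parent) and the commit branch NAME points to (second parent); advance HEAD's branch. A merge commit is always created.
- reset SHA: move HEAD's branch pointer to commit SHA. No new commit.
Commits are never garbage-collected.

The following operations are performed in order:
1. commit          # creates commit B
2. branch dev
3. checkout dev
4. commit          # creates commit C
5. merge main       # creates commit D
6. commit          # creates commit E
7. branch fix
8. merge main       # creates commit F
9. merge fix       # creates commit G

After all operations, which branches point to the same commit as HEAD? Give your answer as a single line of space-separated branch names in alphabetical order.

After op 1 (commit): HEAD=main@B [main=B]
After op 2 (branch): HEAD=main@B [dev=B main=B]
After op 3 (checkout): HEAD=dev@B [dev=B main=B]
After op 4 (commit): HEAD=dev@C [dev=C main=B]
After op 5 (merge): HEAD=dev@D [dev=D main=B]
After op 6 (commit): HEAD=dev@E [dev=E main=B]
After op 7 (branch): HEAD=dev@E [dev=E fix=E main=B]
After op 8 (merge): HEAD=dev@F [dev=F fix=E main=B]
After op 9 (merge): HEAD=dev@G [dev=G fix=E main=B]

Answer: dev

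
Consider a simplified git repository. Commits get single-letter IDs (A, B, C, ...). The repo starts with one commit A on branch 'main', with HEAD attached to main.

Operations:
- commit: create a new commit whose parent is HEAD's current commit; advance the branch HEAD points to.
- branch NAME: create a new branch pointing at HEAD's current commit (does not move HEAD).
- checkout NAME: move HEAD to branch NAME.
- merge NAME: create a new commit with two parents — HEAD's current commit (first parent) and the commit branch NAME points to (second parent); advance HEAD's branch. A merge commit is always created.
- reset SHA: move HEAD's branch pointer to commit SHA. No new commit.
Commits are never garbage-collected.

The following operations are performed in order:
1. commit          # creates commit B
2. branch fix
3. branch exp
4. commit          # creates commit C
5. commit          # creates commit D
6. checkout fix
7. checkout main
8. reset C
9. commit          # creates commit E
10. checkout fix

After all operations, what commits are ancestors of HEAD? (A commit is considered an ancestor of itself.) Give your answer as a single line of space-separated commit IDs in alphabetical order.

Answer: A B

Derivation:
After op 1 (commit): HEAD=main@B [main=B]
After op 2 (branch): HEAD=main@B [fix=B main=B]
After op 3 (branch): HEAD=main@B [exp=B fix=B main=B]
After op 4 (commit): HEAD=main@C [exp=B fix=B main=C]
After op 5 (commit): HEAD=main@D [exp=B fix=B main=D]
After op 6 (checkout): HEAD=fix@B [exp=B fix=B main=D]
After op 7 (checkout): HEAD=main@D [exp=B fix=B main=D]
After op 8 (reset): HEAD=main@C [exp=B fix=B main=C]
After op 9 (commit): HEAD=main@E [exp=B fix=B main=E]
After op 10 (checkout): HEAD=fix@B [exp=B fix=B main=E]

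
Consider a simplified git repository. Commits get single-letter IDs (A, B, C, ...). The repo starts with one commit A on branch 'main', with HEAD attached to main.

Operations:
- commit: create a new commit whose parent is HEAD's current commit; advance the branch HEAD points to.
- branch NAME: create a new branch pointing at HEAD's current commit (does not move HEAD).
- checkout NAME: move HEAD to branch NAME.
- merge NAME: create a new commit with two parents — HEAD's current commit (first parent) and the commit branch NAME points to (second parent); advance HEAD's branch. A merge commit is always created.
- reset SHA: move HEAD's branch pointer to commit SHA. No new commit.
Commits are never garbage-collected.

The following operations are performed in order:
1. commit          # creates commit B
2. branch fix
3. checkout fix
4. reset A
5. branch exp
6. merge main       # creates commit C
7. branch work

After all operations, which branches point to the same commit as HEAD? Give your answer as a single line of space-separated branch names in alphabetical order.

Answer: fix work

Derivation:
After op 1 (commit): HEAD=main@B [main=B]
After op 2 (branch): HEAD=main@B [fix=B main=B]
After op 3 (checkout): HEAD=fix@B [fix=B main=B]
After op 4 (reset): HEAD=fix@A [fix=A main=B]
After op 5 (branch): HEAD=fix@A [exp=A fix=A main=B]
After op 6 (merge): HEAD=fix@C [exp=A fix=C main=B]
After op 7 (branch): HEAD=fix@C [exp=A fix=C main=B work=C]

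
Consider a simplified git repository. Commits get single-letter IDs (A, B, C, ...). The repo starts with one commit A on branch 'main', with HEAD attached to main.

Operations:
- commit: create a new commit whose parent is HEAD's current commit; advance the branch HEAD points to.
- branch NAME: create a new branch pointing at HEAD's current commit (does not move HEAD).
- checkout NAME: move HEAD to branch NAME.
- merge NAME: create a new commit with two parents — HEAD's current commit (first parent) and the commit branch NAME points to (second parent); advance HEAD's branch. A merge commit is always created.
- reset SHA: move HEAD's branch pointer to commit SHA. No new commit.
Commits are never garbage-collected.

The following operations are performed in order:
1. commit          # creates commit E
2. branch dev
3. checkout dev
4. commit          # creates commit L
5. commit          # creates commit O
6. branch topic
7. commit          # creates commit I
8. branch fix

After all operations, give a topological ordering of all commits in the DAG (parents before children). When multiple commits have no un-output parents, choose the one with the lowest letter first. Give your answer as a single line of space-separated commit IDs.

Answer: A E L O I

Derivation:
After op 1 (commit): HEAD=main@E [main=E]
After op 2 (branch): HEAD=main@E [dev=E main=E]
After op 3 (checkout): HEAD=dev@E [dev=E main=E]
After op 4 (commit): HEAD=dev@L [dev=L main=E]
After op 5 (commit): HEAD=dev@O [dev=O main=E]
After op 6 (branch): HEAD=dev@O [dev=O main=E topic=O]
After op 7 (commit): HEAD=dev@I [dev=I main=E topic=O]
After op 8 (branch): HEAD=dev@I [dev=I fix=I main=E topic=O]
commit A: parents=[]
commit E: parents=['A']
commit I: parents=['O']
commit L: parents=['E']
commit O: parents=['L']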